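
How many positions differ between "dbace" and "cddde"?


Comparing "dbace" and "cddde" position by position:
  Position 0: 'd' vs 'c' => DIFFER
  Position 1: 'b' vs 'd' => DIFFER
  Position 2: 'a' vs 'd' => DIFFER
  Position 3: 'c' vs 'd' => DIFFER
  Position 4: 'e' vs 'e' => same
Positions that differ: 4

4


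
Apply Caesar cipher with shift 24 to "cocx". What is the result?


Caesar cipher: shift "cocx" by 24
  'c' (pos 2) + 24 = pos 0 = 'a'
  'o' (pos 14) + 24 = pos 12 = 'm'
  'c' (pos 2) + 24 = pos 0 = 'a'
  'x' (pos 23) + 24 = pos 21 = 'v'
Result: amav

amav


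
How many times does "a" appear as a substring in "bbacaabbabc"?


Searching for "a" in "bbacaabbabc"
Scanning each position:
  Position 0: "b" => no
  Position 1: "b" => no
  Position 2: "a" => MATCH
  Position 3: "c" => no
  Position 4: "a" => MATCH
  Position 5: "a" => MATCH
  Position 6: "b" => no
  Position 7: "b" => no
  Position 8: "a" => MATCH
  Position 9: "b" => no
  Position 10: "c" => no
Total occurrences: 4

4


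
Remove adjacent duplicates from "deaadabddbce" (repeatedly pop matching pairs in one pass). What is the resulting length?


Input: deaadabddbce
Stack-based adjacent duplicate removal:
  Read 'd': push. Stack: d
  Read 'e': push. Stack: de
  Read 'a': push. Stack: dea
  Read 'a': matches stack top 'a' => pop. Stack: de
  Read 'd': push. Stack: ded
  Read 'a': push. Stack: deda
  Read 'b': push. Stack: dedab
  Read 'd': push. Stack: dedabd
  Read 'd': matches stack top 'd' => pop. Stack: dedab
  Read 'b': matches stack top 'b' => pop. Stack: deda
  Read 'c': push. Stack: dedac
  Read 'e': push. Stack: dedace
Final stack: "dedace" (length 6)

6


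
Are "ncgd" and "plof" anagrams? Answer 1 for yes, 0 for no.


Strings: "ncgd", "plof"
Sorted first:  cdgn
Sorted second: flop
Differ at position 0: 'c' vs 'f' => not anagrams

0


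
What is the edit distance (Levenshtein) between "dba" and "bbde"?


Computing edit distance: "dba" -> "bbde"
DP table:
           b    b    d    e
      0    1    2    3    4
  d   1    1    2    2    3
  b   2    1    1    2    3
  a   3    2    2    2    3
Edit distance = dp[3][4] = 3

3


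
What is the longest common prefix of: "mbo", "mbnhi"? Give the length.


Words: mbo, mbnhi
  Position 0: all 'm' => match
  Position 1: all 'b' => match
  Position 2: ('o', 'n') => mismatch, stop
LCP = "mb" (length 2)

2


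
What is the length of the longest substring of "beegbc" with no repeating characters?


Input: "beegbc"
Sliding window (track last position of each char):
  Position 0 ('b'): window [0,0] length 1 -- new best
  Position 1 ('e'): window [0,1] length 2 -- new best
  Position 2 ('e'): repeat (last at 1), move window start to 2
  Position 2 ('e'): window [2,2] length 1
  Position 3 ('g'): window [2,3] length 2
  Position 4 ('b'): window [2,4] length 3 -- new best
  Position 5 ('c'): window [2,5] length 4 -- new best
Longest substring with no repeats: "egbc" with length 4

4


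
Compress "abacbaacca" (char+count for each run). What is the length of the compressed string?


Input: abacbaacca
Runs:
  'a' x 1 => "a1"
  'b' x 1 => "b1"
  'a' x 1 => "a1"
  'c' x 1 => "c1"
  'b' x 1 => "b1"
  'a' x 2 => "a2"
  'c' x 2 => "c2"
  'a' x 1 => "a1"
Compressed: "a1b1a1c1b1a2c2a1"
Compressed length: 16

16


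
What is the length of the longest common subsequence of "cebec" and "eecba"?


LCS of "cebec" and "eecba"
DP table:
           e    e    c    b    a
      0    0    0    0    0    0
  c   0    0    0    1    1    1
  e   0    1    1    1    1    1
  b   0    1    1    1    2    2
  e   0    1    2    2    2    2
  c   0    1    2    3    3    3
LCS length = dp[5][5] = 3

3


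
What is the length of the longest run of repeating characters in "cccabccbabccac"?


Input: "cccabccbabccac"
Scanning for longest run:
  Position 1 ('c'): continues run of 'c', length=2
  Position 2 ('c'): continues run of 'c', length=3
  Position 3 ('a'): new char, reset run to 1
  Position 4 ('b'): new char, reset run to 1
  Position 5 ('c'): new char, reset run to 1
  Position 6 ('c'): continues run of 'c', length=2
  Position 7 ('b'): new char, reset run to 1
  Position 8 ('a'): new char, reset run to 1
  Position 9 ('b'): new char, reset run to 1
  Position 10 ('c'): new char, reset run to 1
  Position 11 ('c'): continues run of 'c', length=2
  Position 12 ('a'): new char, reset run to 1
  Position 13 ('c'): new char, reset run to 1
Longest run: 'c' with length 3

3


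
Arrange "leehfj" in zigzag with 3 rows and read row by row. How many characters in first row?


Zigzag "leehfj" into 3 rows:
Placing characters:
  'l' => row 0
  'e' => row 1
  'e' => row 2
  'h' => row 1
  'f' => row 0
  'j' => row 1
Rows:
  Row 0: "lf"
  Row 1: "ehj"
  Row 2: "e"
First row length: 2

2


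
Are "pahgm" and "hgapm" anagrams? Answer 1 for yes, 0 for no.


Strings: "pahgm", "hgapm"
Sorted first:  aghmp
Sorted second: aghmp
Sorted forms match => anagrams

1


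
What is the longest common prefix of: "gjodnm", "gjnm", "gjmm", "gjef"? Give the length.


Words: gjodnm, gjnm, gjmm, gjef
  Position 0: all 'g' => match
  Position 1: all 'j' => match
  Position 2: ('o', 'n', 'm', 'e') => mismatch, stop
LCP = "gj" (length 2)

2


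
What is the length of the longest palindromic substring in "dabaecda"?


Input: "dabaecda"
Checking substrings for palindromes:
  [1:4] "aba" (len 3) => palindrome
Longest palindromic substring: "aba" with length 3

3


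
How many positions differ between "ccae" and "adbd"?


Comparing "ccae" and "adbd" position by position:
  Position 0: 'c' vs 'a' => DIFFER
  Position 1: 'c' vs 'd' => DIFFER
  Position 2: 'a' vs 'b' => DIFFER
  Position 3: 'e' vs 'd' => DIFFER
Positions that differ: 4

4


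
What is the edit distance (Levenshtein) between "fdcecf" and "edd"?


Computing edit distance: "fdcecf" -> "edd"
DP table:
           e    d    d
      0    1    2    3
  f   1    1    2    3
  d   2    2    1    2
  c   3    3    2    2
  e   4    3    3    3
  c   5    4    4    4
  f   6    5    5    5
Edit distance = dp[6][3] = 5

5


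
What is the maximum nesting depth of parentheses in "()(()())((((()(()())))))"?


Input: "()(()())((((()(()())))))"
Tracking depth:
  Position 0 '(': depth becomes 1
  Position 1 ')': depth becomes 0
  Position 2 '(': depth becomes 1
  Position 3 '(': depth becomes 2
  Position 4 ')': depth becomes 1
  Position 5 '(': depth becomes 2
  Position 6 ')': depth becomes 1
  Position 7 ')': depth becomes 0
  Position 8 '(': depth becomes 1
  Position 9 '(': depth becomes 2
  Position 10 '(': depth becomes 3
  Position 11 '(': depth becomes 4
  Position 12 '(': depth becomes 5
  Position 13 ')': depth becomes 4
  Position 14 '(': depth becomes 5
  Position 15 '(': depth becomes 6
  Position 16 ')': depth becomes 5
  Position 17 '(': depth becomes 6
  Position 18 ')': depth becomes 5
  Position 19 ')': depth becomes 4
  Position 20 ')': depth becomes 3
  Position 21 ')': depth becomes 2
  Position 22 ')': depth becomes 1
  Position 23 ')': depth becomes 0
Maximum depth reached: 6

6


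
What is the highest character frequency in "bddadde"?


Input: bddadde
Character counts:
  'a': 1
  'b': 1
  'd': 4
  'e': 1
Maximum frequency: 4

4


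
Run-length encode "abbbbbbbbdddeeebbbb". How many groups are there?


Input: abbbbbbbbdddeeebbbb
Scanning for consecutive runs:
  Group 1: 'a' x 1 (positions 0-0)
  Group 2: 'b' x 8 (positions 1-8)
  Group 3: 'd' x 3 (positions 9-11)
  Group 4: 'e' x 3 (positions 12-14)
  Group 5: 'b' x 4 (positions 15-18)
Total groups: 5

5


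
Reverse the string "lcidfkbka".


Input: lcidfkbka
Reading characters right to left:
  Position 8: 'a'
  Position 7: 'k'
  Position 6: 'b'
  Position 5: 'k'
  Position 4: 'f'
  Position 3: 'd'
  Position 2: 'i'
  Position 1: 'c'
  Position 0: 'l'
Reversed: akbkfdicl

akbkfdicl


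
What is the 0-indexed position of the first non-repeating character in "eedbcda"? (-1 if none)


Input: eedbcda
Character frequencies:
  'a': 1
  'b': 1
  'c': 1
  'd': 2
  'e': 2
Scanning left to right for freq == 1:
  Position 0 ('e'): freq=2, skip
  Position 1 ('e'): freq=2, skip
  Position 2 ('d'): freq=2, skip
  Position 3 ('b'): unique! => answer = 3

3


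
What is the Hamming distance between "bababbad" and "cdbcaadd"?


Comparing "bababbad" and "cdbcaadd" position by position:
  Position 0: 'b' vs 'c' => differ
  Position 1: 'a' vs 'd' => differ
  Position 2: 'b' vs 'b' => same
  Position 3: 'a' vs 'c' => differ
  Position 4: 'b' vs 'a' => differ
  Position 5: 'b' vs 'a' => differ
  Position 6: 'a' vs 'd' => differ
  Position 7: 'd' vs 'd' => same
Total differences (Hamming distance): 6

6


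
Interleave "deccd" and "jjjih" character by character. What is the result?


Interleaving "deccd" and "jjjih":
  Position 0: 'd' from first, 'j' from second => "dj"
  Position 1: 'e' from first, 'j' from second => "ej"
  Position 2: 'c' from first, 'j' from second => "cj"
  Position 3: 'c' from first, 'i' from second => "ci"
  Position 4: 'd' from first, 'h' from second => "dh"
Result: djejcjcidh

djejcjcidh


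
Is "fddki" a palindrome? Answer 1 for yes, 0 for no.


Input: fddki
Reversed: ikddf
  Compare pos 0 ('f') with pos 4 ('i'): MISMATCH
  Compare pos 1 ('d') with pos 3 ('k'): MISMATCH
Result: not a palindrome

0


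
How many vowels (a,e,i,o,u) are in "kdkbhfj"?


Input: kdkbhfj
Checking each character:
  'k' at position 0: consonant
  'd' at position 1: consonant
  'k' at position 2: consonant
  'b' at position 3: consonant
  'h' at position 4: consonant
  'f' at position 5: consonant
  'j' at position 6: consonant
Total vowels: 0

0


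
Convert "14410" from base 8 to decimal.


Input: "14410" in base 8
Positional expansion:
  Digit '1' (value 1) x 8^4 = 4096
  Digit '4' (value 4) x 8^3 = 2048
  Digit '4' (value 4) x 8^2 = 256
  Digit '1' (value 1) x 8^1 = 8
  Digit '0' (value 0) x 8^0 = 0
Sum = 6408

6408


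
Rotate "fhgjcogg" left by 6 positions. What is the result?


Input: "fhgjcogg", rotate left by 6
First 6 characters: "fhgjco"
Remaining characters: "gg"
Concatenate remaining + first: "gg" + "fhgjco" = "ggfhgjco"

ggfhgjco


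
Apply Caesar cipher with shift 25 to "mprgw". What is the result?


Caesar cipher: shift "mprgw" by 25
  'm' (pos 12) + 25 = pos 11 = 'l'
  'p' (pos 15) + 25 = pos 14 = 'o'
  'r' (pos 17) + 25 = pos 16 = 'q'
  'g' (pos 6) + 25 = pos 5 = 'f'
  'w' (pos 22) + 25 = pos 21 = 'v'
Result: loqfv

loqfv


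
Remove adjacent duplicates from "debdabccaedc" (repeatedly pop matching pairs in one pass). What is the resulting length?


Input: debdabccaedc
Stack-based adjacent duplicate removal:
  Read 'd': push. Stack: d
  Read 'e': push. Stack: de
  Read 'b': push. Stack: deb
  Read 'd': push. Stack: debd
  Read 'a': push. Stack: debda
  Read 'b': push. Stack: debdab
  Read 'c': push. Stack: debdabc
  Read 'c': matches stack top 'c' => pop. Stack: debdab
  Read 'a': push. Stack: debdaba
  Read 'e': push. Stack: debdabae
  Read 'd': push. Stack: debdabaed
  Read 'c': push. Stack: debdabaedc
Final stack: "debdabaedc" (length 10)

10


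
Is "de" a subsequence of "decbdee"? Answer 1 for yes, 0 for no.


Check if "de" is a subsequence of "decbdee"
Greedy scan:
  Position 0 ('d'): matches sub[0] = 'd'
  Position 1 ('e'): matches sub[1] = 'e'
  Position 2 ('c'): no match needed
  Position 3 ('b'): no match needed
  Position 4 ('d'): no match needed
  Position 5 ('e'): no match needed
  Position 6 ('e'): no match needed
All 2 characters matched => is a subsequence

1


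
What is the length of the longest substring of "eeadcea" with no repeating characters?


Input: "eeadcea"
Sliding window (track last position of each char):
  Position 0 ('e'): window [0,0] length 1 -- new best
  Position 1 ('e'): repeat (last at 0), move window start to 1
  Position 1 ('e'): window [1,1] length 1
  Position 2 ('a'): window [1,2] length 2 -- new best
  Position 3 ('d'): window [1,3] length 3 -- new best
  Position 4 ('c'): window [1,4] length 4 -- new best
  Position 5 ('e'): repeat (last at 1), move window start to 2
  Position 5 ('e'): window [2,5] length 4
  Position 6 ('a'): repeat (last at 2), move window start to 3
  Position 6 ('a'): window [3,6] length 4
Longest substring with no repeats: "eadc" with length 4

4


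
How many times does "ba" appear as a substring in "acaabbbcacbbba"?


Searching for "ba" in "acaabbbcacbbba"
Scanning each position:
  Position 0: "ac" => no
  Position 1: "ca" => no
  Position 2: "aa" => no
  Position 3: "ab" => no
  Position 4: "bb" => no
  Position 5: "bb" => no
  Position 6: "bc" => no
  Position 7: "ca" => no
  Position 8: "ac" => no
  Position 9: "cb" => no
  Position 10: "bb" => no
  Position 11: "bb" => no
  Position 12: "ba" => MATCH
Total occurrences: 1

1


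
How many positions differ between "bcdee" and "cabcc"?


Comparing "bcdee" and "cabcc" position by position:
  Position 0: 'b' vs 'c' => DIFFER
  Position 1: 'c' vs 'a' => DIFFER
  Position 2: 'd' vs 'b' => DIFFER
  Position 3: 'e' vs 'c' => DIFFER
  Position 4: 'e' vs 'c' => DIFFER
Positions that differ: 5

5


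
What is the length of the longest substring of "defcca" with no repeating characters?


Input: "defcca"
Sliding window (track last position of each char):
  Position 0 ('d'): window [0,0] length 1 -- new best
  Position 1 ('e'): window [0,1] length 2 -- new best
  Position 2 ('f'): window [0,2] length 3 -- new best
  Position 3 ('c'): window [0,3] length 4 -- new best
  Position 4 ('c'): repeat (last at 3), move window start to 4
  Position 4 ('c'): window [4,4] length 1
  Position 5 ('a'): window [4,5] length 2
Longest substring with no repeats: "defc" with length 4

4


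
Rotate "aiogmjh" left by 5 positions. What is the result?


Input: "aiogmjh", rotate left by 5
First 5 characters: "aiogm"
Remaining characters: "jh"
Concatenate remaining + first: "jh" + "aiogm" = "jhaiogm"

jhaiogm


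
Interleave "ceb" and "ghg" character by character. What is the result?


Interleaving "ceb" and "ghg":
  Position 0: 'c' from first, 'g' from second => "cg"
  Position 1: 'e' from first, 'h' from second => "eh"
  Position 2: 'b' from first, 'g' from second => "bg"
Result: cgehbg

cgehbg


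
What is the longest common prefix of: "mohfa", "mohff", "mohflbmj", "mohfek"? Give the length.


Words: mohfa, mohff, mohflbmj, mohfek
  Position 0: all 'm' => match
  Position 1: all 'o' => match
  Position 2: all 'h' => match
  Position 3: all 'f' => match
  Position 4: ('a', 'f', 'l', 'e') => mismatch, stop
LCP = "mohf" (length 4)

4


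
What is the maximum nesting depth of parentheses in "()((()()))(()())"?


Input: "()((()()))(()())"
Tracking depth:
  Position 0 '(': depth becomes 1
  Position 1 ')': depth becomes 0
  Position 2 '(': depth becomes 1
  Position 3 '(': depth becomes 2
  Position 4 '(': depth becomes 3
  Position 5 ')': depth becomes 2
  Position 6 '(': depth becomes 3
  Position 7 ')': depth becomes 2
  Position 8 ')': depth becomes 1
  Position 9 ')': depth becomes 0
  Position 10 '(': depth becomes 1
  Position 11 '(': depth becomes 2
  Position 12 ')': depth becomes 1
  Position 13 '(': depth becomes 2
  Position 14 ')': depth becomes 1
  Position 15 ')': depth becomes 0
Maximum depth reached: 3

3


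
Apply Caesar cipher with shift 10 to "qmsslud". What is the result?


Caesar cipher: shift "qmsslud" by 10
  'q' (pos 16) + 10 = pos 0 = 'a'
  'm' (pos 12) + 10 = pos 22 = 'w'
  's' (pos 18) + 10 = pos 2 = 'c'
  's' (pos 18) + 10 = pos 2 = 'c'
  'l' (pos 11) + 10 = pos 21 = 'v'
  'u' (pos 20) + 10 = pos 4 = 'e'
  'd' (pos 3) + 10 = pos 13 = 'n'
Result: awccven

awccven


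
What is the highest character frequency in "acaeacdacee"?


Input: acaeacdacee
Character counts:
  'a': 4
  'c': 3
  'd': 1
  'e': 3
Maximum frequency: 4

4


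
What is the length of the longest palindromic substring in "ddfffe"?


Input: "ddfffe"
Checking substrings for palindromes:
  [2:5] "fff" (len 3) => palindrome
  [0:2] "dd" (len 2) => palindrome
  [2:4] "ff" (len 2) => palindrome
  [3:5] "ff" (len 2) => palindrome
Longest palindromic substring: "fff" with length 3

3


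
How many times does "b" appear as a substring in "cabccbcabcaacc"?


Searching for "b" in "cabccbcabcaacc"
Scanning each position:
  Position 0: "c" => no
  Position 1: "a" => no
  Position 2: "b" => MATCH
  Position 3: "c" => no
  Position 4: "c" => no
  Position 5: "b" => MATCH
  Position 6: "c" => no
  Position 7: "a" => no
  Position 8: "b" => MATCH
  Position 9: "c" => no
  Position 10: "a" => no
  Position 11: "a" => no
  Position 12: "c" => no
  Position 13: "c" => no
Total occurrences: 3

3


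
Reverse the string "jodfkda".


Input: jodfkda
Reading characters right to left:
  Position 6: 'a'
  Position 5: 'd'
  Position 4: 'k'
  Position 3: 'f'
  Position 2: 'd'
  Position 1: 'o'
  Position 0: 'j'
Reversed: adkfdoj

adkfdoj


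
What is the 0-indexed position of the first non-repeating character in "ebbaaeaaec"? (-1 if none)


Input: ebbaaeaaec
Character frequencies:
  'a': 4
  'b': 2
  'c': 1
  'e': 3
Scanning left to right for freq == 1:
  Position 0 ('e'): freq=3, skip
  Position 1 ('b'): freq=2, skip
  Position 2 ('b'): freq=2, skip
  Position 3 ('a'): freq=4, skip
  Position 4 ('a'): freq=4, skip
  Position 5 ('e'): freq=3, skip
  Position 6 ('a'): freq=4, skip
  Position 7 ('a'): freq=4, skip
  Position 8 ('e'): freq=3, skip
  Position 9 ('c'): unique! => answer = 9

9


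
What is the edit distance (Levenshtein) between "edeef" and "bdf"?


Computing edit distance: "edeef" -> "bdf"
DP table:
           b    d    f
      0    1    2    3
  e   1    1    2    3
  d   2    2    1    2
  e   3    3    2    2
  e   4    4    3    3
  f   5    5    4    3
Edit distance = dp[5][3] = 3

3


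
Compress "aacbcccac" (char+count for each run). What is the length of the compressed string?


Input: aacbcccac
Runs:
  'a' x 2 => "a2"
  'c' x 1 => "c1"
  'b' x 1 => "b1"
  'c' x 3 => "c3"
  'a' x 1 => "a1"
  'c' x 1 => "c1"
Compressed: "a2c1b1c3a1c1"
Compressed length: 12

12


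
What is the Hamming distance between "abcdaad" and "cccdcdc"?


Comparing "abcdaad" and "cccdcdc" position by position:
  Position 0: 'a' vs 'c' => differ
  Position 1: 'b' vs 'c' => differ
  Position 2: 'c' vs 'c' => same
  Position 3: 'd' vs 'd' => same
  Position 4: 'a' vs 'c' => differ
  Position 5: 'a' vs 'd' => differ
  Position 6: 'd' vs 'c' => differ
Total differences (Hamming distance): 5

5


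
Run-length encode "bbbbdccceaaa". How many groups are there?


Input: bbbbdccceaaa
Scanning for consecutive runs:
  Group 1: 'b' x 4 (positions 0-3)
  Group 2: 'd' x 1 (positions 4-4)
  Group 3: 'c' x 3 (positions 5-7)
  Group 4: 'e' x 1 (positions 8-8)
  Group 5: 'a' x 3 (positions 9-11)
Total groups: 5

5


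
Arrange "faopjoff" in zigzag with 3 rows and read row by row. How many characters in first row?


Zigzag "faopjoff" into 3 rows:
Placing characters:
  'f' => row 0
  'a' => row 1
  'o' => row 2
  'p' => row 1
  'j' => row 0
  'o' => row 1
  'f' => row 2
  'f' => row 1
Rows:
  Row 0: "fj"
  Row 1: "apof"
  Row 2: "of"
First row length: 2

2


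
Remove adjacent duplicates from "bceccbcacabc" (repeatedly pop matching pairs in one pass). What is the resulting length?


Input: bceccbcacabc
Stack-based adjacent duplicate removal:
  Read 'b': push. Stack: b
  Read 'c': push. Stack: bc
  Read 'e': push. Stack: bce
  Read 'c': push. Stack: bcec
  Read 'c': matches stack top 'c' => pop. Stack: bce
  Read 'b': push. Stack: bceb
  Read 'c': push. Stack: bcebc
  Read 'a': push. Stack: bcebca
  Read 'c': push. Stack: bcebcac
  Read 'a': push. Stack: bcebcaca
  Read 'b': push. Stack: bcebcacab
  Read 'c': push. Stack: bcebcacabc
Final stack: "bcebcacabc" (length 10)

10


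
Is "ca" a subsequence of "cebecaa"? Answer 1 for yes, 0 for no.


Check if "ca" is a subsequence of "cebecaa"
Greedy scan:
  Position 0 ('c'): matches sub[0] = 'c'
  Position 1 ('e'): no match needed
  Position 2 ('b'): no match needed
  Position 3 ('e'): no match needed
  Position 4 ('c'): no match needed
  Position 5 ('a'): matches sub[1] = 'a'
  Position 6 ('a'): no match needed
All 2 characters matched => is a subsequence

1


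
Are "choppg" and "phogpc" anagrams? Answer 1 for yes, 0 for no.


Strings: "choppg", "phogpc"
Sorted first:  cghopp
Sorted second: cghopp
Sorted forms match => anagrams

1


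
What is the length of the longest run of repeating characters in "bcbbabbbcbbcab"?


Input: "bcbbabbbcbbcab"
Scanning for longest run:
  Position 1 ('c'): new char, reset run to 1
  Position 2 ('b'): new char, reset run to 1
  Position 3 ('b'): continues run of 'b', length=2
  Position 4 ('a'): new char, reset run to 1
  Position 5 ('b'): new char, reset run to 1
  Position 6 ('b'): continues run of 'b', length=2
  Position 7 ('b'): continues run of 'b', length=3
  Position 8 ('c'): new char, reset run to 1
  Position 9 ('b'): new char, reset run to 1
  Position 10 ('b'): continues run of 'b', length=2
  Position 11 ('c'): new char, reset run to 1
  Position 12 ('a'): new char, reset run to 1
  Position 13 ('b'): new char, reset run to 1
Longest run: 'b' with length 3

3


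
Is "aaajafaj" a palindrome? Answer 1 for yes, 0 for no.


Input: aaajafaj
Reversed: jafajaaa
  Compare pos 0 ('a') with pos 7 ('j'): MISMATCH
  Compare pos 1 ('a') with pos 6 ('a'): match
  Compare pos 2 ('a') with pos 5 ('f'): MISMATCH
  Compare pos 3 ('j') with pos 4 ('a'): MISMATCH
Result: not a palindrome

0


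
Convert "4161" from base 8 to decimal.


Input: "4161" in base 8
Positional expansion:
  Digit '4' (value 4) x 8^3 = 2048
  Digit '1' (value 1) x 8^2 = 64
  Digit '6' (value 6) x 8^1 = 48
  Digit '1' (value 1) x 8^0 = 1
Sum = 2161

2161


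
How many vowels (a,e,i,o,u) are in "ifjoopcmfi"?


Input: ifjoopcmfi
Checking each character:
  'i' at position 0: vowel (running total: 1)
  'f' at position 1: consonant
  'j' at position 2: consonant
  'o' at position 3: vowel (running total: 2)
  'o' at position 4: vowel (running total: 3)
  'p' at position 5: consonant
  'c' at position 6: consonant
  'm' at position 7: consonant
  'f' at position 8: consonant
  'i' at position 9: vowel (running total: 4)
Total vowels: 4

4


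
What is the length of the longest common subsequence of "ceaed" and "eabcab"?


LCS of "ceaed" and "eabcab"
DP table:
           e    a    b    c    a    b
      0    0    0    0    0    0    0
  c   0    0    0    0    1    1    1
  e   0    1    1    1    1    1    1
  a   0    1    2    2    2    2    2
  e   0    1    2    2    2    2    2
  d   0    1    2    2    2    2    2
LCS length = dp[5][6] = 2

2


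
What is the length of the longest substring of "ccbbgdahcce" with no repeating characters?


Input: "ccbbgdahcce"
Sliding window (track last position of each char):
  Position 0 ('c'): window [0,0] length 1 -- new best
  Position 1 ('c'): repeat (last at 0), move window start to 1
  Position 1 ('c'): window [1,1] length 1
  Position 2 ('b'): window [1,2] length 2 -- new best
  Position 3 ('b'): repeat (last at 2), move window start to 3
  Position 3 ('b'): window [3,3] length 1
  Position 4 ('g'): window [3,4] length 2
  Position 5 ('d'): window [3,5] length 3 -- new best
  Position 6 ('a'): window [3,6] length 4 -- new best
  Position 7 ('h'): window [3,7] length 5 -- new best
  Position 8 ('c'): window [3,8] length 6 -- new best
  Position 9 ('c'): repeat (last at 8), move window start to 9
  Position 9 ('c'): window [9,9] length 1
  Position 10 ('e'): window [9,10] length 2
Longest substring with no repeats: "bgdahc" with length 6

6


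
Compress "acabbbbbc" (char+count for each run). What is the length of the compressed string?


Input: acabbbbbc
Runs:
  'a' x 1 => "a1"
  'c' x 1 => "c1"
  'a' x 1 => "a1"
  'b' x 5 => "b5"
  'c' x 1 => "c1"
Compressed: "a1c1a1b5c1"
Compressed length: 10

10


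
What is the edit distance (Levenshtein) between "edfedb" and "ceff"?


Computing edit distance: "edfedb" -> "ceff"
DP table:
           c    e    f    f
      0    1    2    3    4
  e   1    1    1    2    3
  d   2    2    2    2    3
  f   3    3    3    2    2
  e   4    4    3    3    3
  d   5    5    4    4    4
  b   6    6    5    5    5
Edit distance = dp[6][4] = 5

5


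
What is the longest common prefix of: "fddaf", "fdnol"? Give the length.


Words: fddaf, fdnol
  Position 0: all 'f' => match
  Position 1: all 'd' => match
  Position 2: ('d', 'n') => mismatch, stop
LCP = "fd" (length 2)

2


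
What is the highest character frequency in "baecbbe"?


Input: baecbbe
Character counts:
  'a': 1
  'b': 3
  'c': 1
  'e': 2
Maximum frequency: 3

3


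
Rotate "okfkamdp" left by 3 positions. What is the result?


Input: "okfkamdp", rotate left by 3
First 3 characters: "okf"
Remaining characters: "kamdp"
Concatenate remaining + first: "kamdp" + "okf" = "kamdpokf"

kamdpokf


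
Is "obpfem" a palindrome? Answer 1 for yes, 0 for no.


Input: obpfem
Reversed: mefpbo
  Compare pos 0 ('o') with pos 5 ('m'): MISMATCH
  Compare pos 1 ('b') with pos 4 ('e'): MISMATCH
  Compare pos 2 ('p') with pos 3 ('f'): MISMATCH
Result: not a palindrome

0


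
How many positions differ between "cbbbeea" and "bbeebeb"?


Comparing "cbbbeea" and "bbeebeb" position by position:
  Position 0: 'c' vs 'b' => DIFFER
  Position 1: 'b' vs 'b' => same
  Position 2: 'b' vs 'e' => DIFFER
  Position 3: 'b' vs 'e' => DIFFER
  Position 4: 'e' vs 'b' => DIFFER
  Position 5: 'e' vs 'e' => same
  Position 6: 'a' vs 'b' => DIFFER
Positions that differ: 5

5


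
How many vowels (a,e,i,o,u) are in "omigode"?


Input: omigode
Checking each character:
  'o' at position 0: vowel (running total: 1)
  'm' at position 1: consonant
  'i' at position 2: vowel (running total: 2)
  'g' at position 3: consonant
  'o' at position 4: vowel (running total: 3)
  'd' at position 5: consonant
  'e' at position 6: vowel (running total: 4)
Total vowels: 4

4


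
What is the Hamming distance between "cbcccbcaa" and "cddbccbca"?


Comparing "cbcccbcaa" and "cddbccbca" position by position:
  Position 0: 'c' vs 'c' => same
  Position 1: 'b' vs 'd' => differ
  Position 2: 'c' vs 'd' => differ
  Position 3: 'c' vs 'b' => differ
  Position 4: 'c' vs 'c' => same
  Position 5: 'b' vs 'c' => differ
  Position 6: 'c' vs 'b' => differ
  Position 7: 'a' vs 'c' => differ
  Position 8: 'a' vs 'a' => same
Total differences (Hamming distance): 6

6


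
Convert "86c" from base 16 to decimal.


Input: "86c" in base 16
Positional expansion:
  Digit '8' (value 8) x 16^2 = 2048
  Digit '6' (value 6) x 16^1 = 96
  Digit 'c' (value 12) x 16^0 = 12
Sum = 2156

2156


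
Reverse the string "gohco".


Input: gohco
Reading characters right to left:
  Position 4: 'o'
  Position 3: 'c'
  Position 2: 'h'
  Position 1: 'o'
  Position 0: 'g'
Reversed: ochog

ochog


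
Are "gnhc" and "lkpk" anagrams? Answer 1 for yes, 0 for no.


Strings: "gnhc", "lkpk"
Sorted first:  cghn
Sorted second: kklp
Differ at position 0: 'c' vs 'k' => not anagrams

0


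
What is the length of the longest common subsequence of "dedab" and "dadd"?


LCS of "dedab" and "dadd"
DP table:
           d    a    d    d
      0    0    0    0    0
  d   0    1    1    1    1
  e   0    1    1    1    1
  d   0    1    1    2    2
  a   0    1    2    2    2
  b   0    1    2    2    2
LCS length = dp[5][4] = 2

2


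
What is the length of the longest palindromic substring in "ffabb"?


Input: "ffabb"
Checking substrings for palindromes:
  [0:2] "ff" (len 2) => palindrome
  [3:5] "bb" (len 2) => palindrome
Longest palindromic substring: "ff" with length 2

2


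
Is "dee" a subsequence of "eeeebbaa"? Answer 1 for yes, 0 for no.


Check if "dee" is a subsequence of "eeeebbaa"
Greedy scan:
  Position 0 ('e'): no match needed
  Position 1 ('e'): no match needed
  Position 2 ('e'): no match needed
  Position 3 ('e'): no match needed
  Position 4 ('b'): no match needed
  Position 5 ('b'): no match needed
  Position 6 ('a'): no match needed
  Position 7 ('a'): no match needed
Only matched 0/3 characters => not a subsequence

0


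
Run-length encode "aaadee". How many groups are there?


Input: aaadee
Scanning for consecutive runs:
  Group 1: 'a' x 3 (positions 0-2)
  Group 2: 'd' x 1 (positions 3-3)
  Group 3: 'e' x 2 (positions 4-5)
Total groups: 3

3


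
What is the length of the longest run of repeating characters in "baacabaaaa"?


Input: "baacabaaaa"
Scanning for longest run:
  Position 1 ('a'): new char, reset run to 1
  Position 2 ('a'): continues run of 'a', length=2
  Position 3 ('c'): new char, reset run to 1
  Position 4 ('a'): new char, reset run to 1
  Position 5 ('b'): new char, reset run to 1
  Position 6 ('a'): new char, reset run to 1
  Position 7 ('a'): continues run of 'a', length=2
  Position 8 ('a'): continues run of 'a', length=3
  Position 9 ('a'): continues run of 'a', length=4
Longest run: 'a' with length 4

4


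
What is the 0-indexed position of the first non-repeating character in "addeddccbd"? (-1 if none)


Input: addeddccbd
Character frequencies:
  'a': 1
  'b': 1
  'c': 2
  'd': 5
  'e': 1
Scanning left to right for freq == 1:
  Position 0 ('a'): unique! => answer = 0

0


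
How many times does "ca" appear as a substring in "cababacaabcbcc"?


Searching for "ca" in "cababacaabcbcc"
Scanning each position:
  Position 0: "ca" => MATCH
  Position 1: "ab" => no
  Position 2: "ba" => no
  Position 3: "ab" => no
  Position 4: "ba" => no
  Position 5: "ac" => no
  Position 6: "ca" => MATCH
  Position 7: "aa" => no
  Position 8: "ab" => no
  Position 9: "bc" => no
  Position 10: "cb" => no
  Position 11: "bc" => no
  Position 12: "cc" => no
Total occurrences: 2

2


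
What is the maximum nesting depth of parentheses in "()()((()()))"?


Input: "()()((()()))"
Tracking depth:
  Position 0 '(': depth becomes 1
  Position 1 ')': depth becomes 0
  Position 2 '(': depth becomes 1
  Position 3 ')': depth becomes 0
  Position 4 '(': depth becomes 1
  Position 5 '(': depth becomes 2
  Position 6 '(': depth becomes 3
  Position 7 ')': depth becomes 2
  Position 8 '(': depth becomes 3
  Position 9 ')': depth becomes 2
  Position 10 ')': depth becomes 1
  Position 11 ')': depth becomes 0
Maximum depth reached: 3

3


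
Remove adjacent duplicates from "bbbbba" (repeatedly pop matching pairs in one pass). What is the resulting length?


Input: bbbbba
Stack-based adjacent duplicate removal:
  Read 'b': push. Stack: b
  Read 'b': matches stack top 'b' => pop. Stack: (empty)
  Read 'b': push. Stack: b
  Read 'b': matches stack top 'b' => pop. Stack: (empty)
  Read 'b': push. Stack: b
  Read 'a': push. Stack: ba
Final stack: "ba" (length 2)

2


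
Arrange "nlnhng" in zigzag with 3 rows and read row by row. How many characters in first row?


Zigzag "nlnhng" into 3 rows:
Placing characters:
  'n' => row 0
  'l' => row 1
  'n' => row 2
  'h' => row 1
  'n' => row 0
  'g' => row 1
Rows:
  Row 0: "nn"
  Row 1: "lhg"
  Row 2: "n"
First row length: 2

2


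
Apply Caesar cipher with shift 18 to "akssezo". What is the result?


Caesar cipher: shift "akssezo" by 18
  'a' (pos 0) + 18 = pos 18 = 's'
  'k' (pos 10) + 18 = pos 2 = 'c'
  's' (pos 18) + 18 = pos 10 = 'k'
  's' (pos 18) + 18 = pos 10 = 'k'
  'e' (pos 4) + 18 = pos 22 = 'w'
  'z' (pos 25) + 18 = pos 17 = 'r'
  'o' (pos 14) + 18 = pos 6 = 'g'
Result: sckkwrg

sckkwrg


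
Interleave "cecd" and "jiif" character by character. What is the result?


Interleaving "cecd" and "jiif":
  Position 0: 'c' from first, 'j' from second => "cj"
  Position 1: 'e' from first, 'i' from second => "ei"
  Position 2: 'c' from first, 'i' from second => "ci"
  Position 3: 'd' from first, 'f' from second => "df"
Result: cjeicidf

cjeicidf


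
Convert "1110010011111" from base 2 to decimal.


Input: "1110010011111" in base 2
Positional expansion:
  Digit '1' (value 1) x 2^12 = 4096
  Digit '1' (value 1) x 2^11 = 2048
  Digit '1' (value 1) x 2^10 = 1024
  Digit '0' (value 0) x 2^9 = 0
  Digit '0' (value 0) x 2^8 = 0
  Digit '1' (value 1) x 2^7 = 128
  Digit '0' (value 0) x 2^6 = 0
  Digit '0' (value 0) x 2^5 = 0
  Digit '1' (value 1) x 2^4 = 16
  Digit '1' (value 1) x 2^3 = 8
  Digit '1' (value 1) x 2^2 = 4
  Digit '1' (value 1) x 2^1 = 2
  Digit '1' (value 1) x 2^0 = 1
Sum = 7327

7327


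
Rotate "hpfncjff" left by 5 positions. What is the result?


Input: "hpfncjff", rotate left by 5
First 5 characters: "hpfnc"
Remaining characters: "jff"
Concatenate remaining + first: "jff" + "hpfnc" = "jffhpfnc"

jffhpfnc


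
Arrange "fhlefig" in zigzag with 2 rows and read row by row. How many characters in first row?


Zigzag "fhlefig" into 2 rows:
Placing characters:
  'f' => row 0
  'h' => row 1
  'l' => row 0
  'e' => row 1
  'f' => row 0
  'i' => row 1
  'g' => row 0
Rows:
  Row 0: "flfg"
  Row 1: "hei"
First row length: 4

4


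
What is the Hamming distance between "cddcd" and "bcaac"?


Comparing "cddcd" and "bcaac" position by position:
  Position 0: 'c' vs 'b' => differ
  Position 1: 'd' vs 'c' => differ
  Position 2: 'd' vs 'a' => differ
  Position 3: 'c' vs 'a' => differ
  Position 4: 'd' vs 'c' => differ
Total differences (Hamming distance): 5

5


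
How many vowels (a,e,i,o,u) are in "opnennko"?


Input: opnennko
Checking each character:
  'o' at position 0: vowel (running total: 1)
  'p' at position 1: consonant
  'n' at position 2: consonant
  'e' at position 3: vowel (running total: 2)
  'n' at position 4: consonant
  'n' at position 5: consonant
  'k' at position 6: consonant
  'o' at position 7: vowel (running total: 3)
Total vowels: 3

3


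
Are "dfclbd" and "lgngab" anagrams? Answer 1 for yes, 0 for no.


Strings: "dfclbd", "lgngab"
Sorted first:  bcddfl
Sorted second: abggln
Differ at position 0: 'b' vs 'a' => not anagrams

0


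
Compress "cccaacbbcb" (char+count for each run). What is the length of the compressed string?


Input: cccaacbbcb
Runs:
  'c' x 3 => "c3"
  'a' x 2 => "a2"
  'c' x 1 => "c1"
  'b' x 2 => "b2"
  'c' x 1 => "c1"
  'b' x 1 => "b1"
Compressed: "c3a2c1b2c1b1"
Compressed length: 12

12


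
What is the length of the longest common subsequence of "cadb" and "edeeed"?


LCS of "cadb" and "edeeed"
DP table:
           e    d    e    e    e    d
      0    0    0    0    0    0    0
  c   0    0    0    0    0    0    0
  a   0    0    0    0    0    0    0
  d   0    0    1    1    1    1    1
  b   0    0    1    1    1    1    1
LCS length = dp[4][6] = 1

1


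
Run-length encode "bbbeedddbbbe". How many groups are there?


Input: bbbeedddbbbe
Scanning for consecutive runs:
  Group 1: 'b' x 3 (positions 0-2)
  Group 2: 'e' x 2 (positions 3-4)
  Group 3: 'd' x 3 (positions 5-7)
  Group 4: 'b' x 3 (positions 8-10)
  Group 5: 'e' x 1 (positions 11-11)
Total groups: 5

5


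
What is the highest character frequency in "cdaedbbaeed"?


Input: cdaedbbaeed
Character counts:
  'a': 2
  'b': 2
  'c': 1
  'd': 3
  'e': 3
Maximum frequency: 3

3


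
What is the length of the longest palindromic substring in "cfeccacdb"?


Input: "cfeccacdb"
Checking substrings for palindromes:
  [4:7] "cac" (len 3) => palindrome
  [3:5] "cc" (len 2) => palindrome
Longest palindromic substring: "cac" with length 3

3


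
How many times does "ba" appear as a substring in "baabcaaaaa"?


Searching for "ba" in "baabcaaaaa"
Scanning each position:
  Position 0: "ba" => MATCH
  Position 1: "aa" => no
  Position 2: "ab" => no
  Position 3: "bc" => no
  Position 4: "ca" => no
  Position 5: "aa" => no
  Position 6: "aa" => no
  Position 7: "aa" => no
  Position 8: "aa" => no
Total occurrences: 1

1


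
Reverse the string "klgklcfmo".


Input: klgklcfmo
Reading characters right to left:
  Position 8: 'o'
  Position 7: 'm'
  Position 6: 'f'
  Position 5: 'c'
  Position 4: 'l'
  Position 3: 'k'
  Position 2: 'g'
  Position 1: 'l'
  Position 0: 'k'
Reversed: omfclkglk

omfclkglk


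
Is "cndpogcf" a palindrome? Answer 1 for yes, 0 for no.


Input: cndpogcf
Reversed: fcgopdnc
  Compare pos 0 ('c') with pos 7 ('f'): MISMATCH
  Compare pos 1 ('n') with pos 6 ('c'): MISMATCH
  Compare pos 2 ('d') with pos 5 ('g'): MISMATCH
  Compare pos 3 ('p') with pos 4 ('o'): MISMATCH
Result: not a palindrome

0


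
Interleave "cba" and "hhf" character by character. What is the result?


Interleaving "cba" and "hhf":
  Position 0: 'c' from first, 'h' from second => "ch"
  Position 1: 'b' from first, 'h' from second => "bh"
  Position 2: 'a' from first, 'f' from second => "af"
Result: chbhaf

chbhaf


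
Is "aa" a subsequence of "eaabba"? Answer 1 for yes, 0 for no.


Check if "aa" is a subsequence of "eaabba"
Greedy scan:
  Position 0 ('e'): no match needed
  Position 1 ('a'): matches sub[0] = 'a'
  Position 2 ('a'): matches sub[1] = 'a'
  Position 3 ('b'): no match needed
  Position 4 ('b'): no match needed
  Position 5 ('a'): no match needed
All 2 characters matched => is a subsequence

1


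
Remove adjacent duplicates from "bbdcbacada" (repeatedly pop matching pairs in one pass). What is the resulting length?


Input: bbdcbacada
Stack-based adjacent duplicate removal:
  Read 'b': push. Stack: b
  Read 'b': matches stack top 'b' => pop. Stack: (empty)
  Read 'd': push. Stack: d
  Read 'c': push. Stack: dc
  Read 'b': push. Stack: dcb
  Read 'a': push. Stack: dcba
  Read 'c': push. Stack: dcbac
  Read 'a': push. Stack: dcbaca
  Read 'd': push. Stack: dcbacad
  Read 'a': push. Stack: dcbacada
Final stack: "dcbacada" (length 8)

8


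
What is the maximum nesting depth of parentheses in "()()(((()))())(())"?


Input: "()()(((()))())(())"
Tracking depth:
  Position 0 '(': depth becomes 1
  Position 1 ')': depth becomes 0
  Position 2 '(': depth becomes 1
  Position 3 ')': depth becomes 0
  Position 4 '(': depth becomes 1
  Position 5 '(': depth becomes 2
  Position 6 '(': depth becomes 3
  Position 7 '(': depth becomes 4
  Position 8 ')': depth becomes 3
  Position 9 ')': depth becomes 2
  Position 10 ')': depth becomes 1
  Position 11 '(': depth becomes 2
  Position 12 ')': depth becomes 1
  Position 13 ')': depth becomes 0
  Position 14 '(': depth becomes 1
  Position 15 '(': depth becomes 2
  Position 16 ')': depth becomes 1
  Position 17 ')': depth becomes 0
Maximum depth reached: 4

4


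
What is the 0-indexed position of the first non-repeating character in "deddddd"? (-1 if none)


Input: deddddd
Character frequencies:
  'd': 6
  'e': 1
Scanning left to right for freq == 1:
  Position 0 ('d'): freq=6, skip
  Position 1 ('e'): unique! => answer = 1

1


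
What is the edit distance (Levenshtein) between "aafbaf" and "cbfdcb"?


Computing edit distance: "aafbaf" -> "cbfdcb"
DP table:
           c    b    f    d    c    b
      0    1    2    3    4    5    6
  a   1    1    2    3    4    5    6
  a   2    2    2    3    4    5    6
  f   3    3    3    2    3    4    5
  b   4    4    3    3    3    4    4
  a   5    5    4    4    4    4    5
  f   6    6    5    4    5    5    5
Edit distance = dp[6][6] = 5

5


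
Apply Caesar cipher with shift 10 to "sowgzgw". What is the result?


Caesar cipher: shift "sowgzgw" by 10
  's' (pos 18) + 10 = pos 2 = 'c'
  'o' (pos 14) + 10 = pos 24 = 'y'
  'w' (pos 22) + 10 = pos 6 = 'g'
  'g' (pos 6) + 10 = pos 16 = 'q'
  'z' (pos 25) + 10 = pos 9 = 'j'
  'g' (pos 6) + 10 = pos 16 = 'q'
  'w' (pos 22) + 10 = pos 6 = 'g'
Result: cygqjqg

cygqjqg


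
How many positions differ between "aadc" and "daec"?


Comparing "aadc" and "daec" position by position:
  Position 0: 'a' vs 'd' => DIFFER
  Position 1: 'a' vs 'a' => same
  Position 2: 'd' vs 'e' => DIFFER
  Position 3: 'c' vs 'c' => same
Positions that differ: 2

2


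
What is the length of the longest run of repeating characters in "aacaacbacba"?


Input: "aacaacbacba"
Scanning for longest run:
  Position 1 ('a'): continues run of 'a', length=2
  Position 2 ('c'): new char, reset run to 1
  Position 3 ('a'): new char, reset run to 1
  Position 4 ('a'): continues run of 'a', length=2
  Position 5 ('c'): new char, reset run to 1
  Position 6 ('b'): new char, reset run to 1
  Position 7 ('a'): new char, reset run to 1
  Position 8 ('c'): new char, reset run to 1
  Position 9 ('b'): new char, reset run to 1
  Position 10 ('a'): new char, reset run to 1
Longest run: 'a' with length 2

2
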